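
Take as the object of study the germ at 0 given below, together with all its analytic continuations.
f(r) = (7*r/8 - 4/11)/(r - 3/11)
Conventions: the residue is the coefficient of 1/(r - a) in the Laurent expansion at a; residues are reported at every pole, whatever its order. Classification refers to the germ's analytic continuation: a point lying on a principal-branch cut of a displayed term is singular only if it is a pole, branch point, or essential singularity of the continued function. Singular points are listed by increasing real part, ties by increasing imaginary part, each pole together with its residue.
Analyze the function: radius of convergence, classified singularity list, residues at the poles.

Radius of convergence at 0: 3/11.
At 3/11: a pole of order 1; residue -1/8.

Denominator factor (r - 3/11): pole of order 1 at 3/11, modulus 3/11.
The radius of convergence is the smallest modulus among the singular points: 3/11.
At the order-1 pole 3/11 set g(r) = (r - (3/11))*f(r) = 7*r/8 - 4/11.
Simple pole: residue = g(a) at a = 3/11, which is -1/8.


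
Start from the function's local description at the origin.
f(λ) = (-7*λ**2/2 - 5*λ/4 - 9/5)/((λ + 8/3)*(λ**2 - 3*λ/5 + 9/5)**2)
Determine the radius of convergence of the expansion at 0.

Denominator factor (λ + 8/3): pole of order 1 at -8/3, modulus 8/3.
Denominator factor (λ**2 - 3*λ/5 + 9/5)^2: discriminant -171/25, complex-conjugate roots (3/10) + ((3/10)*sqrt(19))*i and (3/10) - ((3/10)*sqrt(19))*i; poles of order 2, moduli (3/5)*sqrt(5) and (3/5)*sqrt(5).
The radius of convergence is the smallest modulus among the singular points: (3/5)*sqrt(5).

The radius of convergence is (3/5)*sqrt(5).


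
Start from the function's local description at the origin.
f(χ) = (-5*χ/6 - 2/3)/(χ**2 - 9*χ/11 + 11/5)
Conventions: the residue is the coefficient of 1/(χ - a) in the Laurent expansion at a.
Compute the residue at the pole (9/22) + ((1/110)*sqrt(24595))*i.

The residue is (-5/12) + ((133/59028)*sqrt(24595))*i.

The factor χ**2 - 9*χ/11 + 11/5 splits as (χ - a)(χ - a') with a = (9/22) + ((1/110)*sqrt(24595))*i, a' = (9/22) - ((1/110)*sqrt(24595))*i. At the order-1 pole a set g(χ) = (χ - a)*f(χ) = [-5*χ/6 - 2/3] / (χ - a').
Simple pole: residue = g(a) at a = (9/22) + ((1/110)*sqrt(24595))*i, which is (-5/12) + ((133/59028)*sqrt(24595))*i.


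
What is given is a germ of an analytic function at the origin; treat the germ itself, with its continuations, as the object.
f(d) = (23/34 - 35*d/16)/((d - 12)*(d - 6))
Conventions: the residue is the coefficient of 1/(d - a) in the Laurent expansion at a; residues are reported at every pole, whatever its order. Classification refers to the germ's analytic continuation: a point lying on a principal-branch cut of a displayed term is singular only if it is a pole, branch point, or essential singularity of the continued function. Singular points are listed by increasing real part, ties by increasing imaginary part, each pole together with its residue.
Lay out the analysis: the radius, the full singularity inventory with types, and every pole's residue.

Denominator factor (d - 12): pole of order 1 at 12, modulus 12.
Denominator factor (d - 6): pole of order 1 at 6, modulus 6.
The radius of convergence is the smallest modulus among the singular points: 6.
At the order-1 pole 6 set g(d) = (d - (6))*f(d) = (23/34 - 35*d/16)/(d - 12).
Simple pole: residue = g(a) at a = 6, which is 1693/816.
At the order-1 pole 12 set g(d) = (d - (12))*f(d) = (23/34 - 35*d/16)/(d - 6).
Simple pole: residue = g(a) at a = 12, which is -1739/408.
List the singular points by increasing real part (a conjugate pair: the negative imaginary part first).

Radius of convergence at 0: 6.
At 6: a pole of order 1; residue 1693/816.
At 12: a pole of order 1; residue -1739/408.


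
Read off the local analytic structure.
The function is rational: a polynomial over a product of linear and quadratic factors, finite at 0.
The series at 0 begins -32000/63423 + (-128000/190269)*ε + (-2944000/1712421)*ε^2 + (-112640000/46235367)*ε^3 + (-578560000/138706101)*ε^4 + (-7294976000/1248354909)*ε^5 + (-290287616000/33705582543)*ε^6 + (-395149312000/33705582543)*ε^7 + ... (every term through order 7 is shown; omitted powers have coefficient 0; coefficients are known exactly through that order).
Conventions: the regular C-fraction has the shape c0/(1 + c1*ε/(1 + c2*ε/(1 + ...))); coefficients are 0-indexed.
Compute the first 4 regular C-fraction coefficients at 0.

Taylor coefficients (read off): a_0 = -32000/63423, a_1 = -128000/190269, a_2 = -2944000/1712421, a_3 = -112640000/46235367.
c0 = a_0 = -32000/63423. Peel one level at a time: if S = 1 + c*ε/S' with S'(0) = 1, then c is the ε-coefficient of S and S' = c*ε/(S - 1).
S_1 = c0/f = 1 + (-4/3)*ε + (-44/27)*ε^2 + ...; c1 = -4/3.
S_2 = c1*ε/(S_1 - 1) = 1 + (-11/9)*ε + (707/243)*ε^2 + ...; c2 = -11/9.
S_3 = c2*ε/(S_2 - 1) = 1 + (707/297)*ε + ...; c3 = 707/297.

The regular C-fraction coefficients are [-32000/63423, -4/3, -11/9, 707/297].


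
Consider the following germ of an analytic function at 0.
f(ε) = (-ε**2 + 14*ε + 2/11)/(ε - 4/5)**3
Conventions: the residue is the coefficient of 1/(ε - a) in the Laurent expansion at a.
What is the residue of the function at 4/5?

At the order-3 pole 4/5 set g(ε) = (ε - (4/5))^3*f(ε) = -ε**2 + 14*ε + 2/11.
Order-3 pole: residue = g''(a)/2; g''(4/5) = -2, so the residue is -1.

The residue is -1.


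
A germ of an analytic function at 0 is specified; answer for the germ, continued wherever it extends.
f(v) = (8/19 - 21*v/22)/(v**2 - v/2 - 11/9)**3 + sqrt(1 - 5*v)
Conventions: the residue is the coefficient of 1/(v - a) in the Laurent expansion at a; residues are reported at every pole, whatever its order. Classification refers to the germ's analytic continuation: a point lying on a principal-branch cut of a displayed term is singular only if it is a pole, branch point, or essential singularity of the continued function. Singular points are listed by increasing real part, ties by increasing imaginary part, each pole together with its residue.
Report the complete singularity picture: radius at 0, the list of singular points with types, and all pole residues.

Denominator factor (v**2 - v/2 - 11/9)^3: discriminant 185/36, real irrational roots 1/4 + (1/12)*sqrt(185) and 1/4 - (1/12)*sqrt(185); poles of order 3, moduli 1/4 + (1/12)*sqrt(185) and -1/4 + (1/12)*sqrt(185).
Branch term (1)*sqrt(1 - v/(1/5)): its argument vanishes at v = 1/5, a square-root branch point, modulus 1/5.
The radius of convergence is the smallest modulus among the singular points: 1/5.
The branch term is analytic at 1/4 - (1/12)*sqrt(185) and contributes nothing to the residue; only the rational part matters.
The factor v**2 - v/2 - 11/9 splits as (v - a)(v - a') with a = 1/4 - (1/12)*sqrt(185), a' = 1/4 + (1/12)*sqrt(185). At the order-3 pole a set g(v) = (v - a)^3*(rational part) = [8/19 - 21*v/22] / (v - a')^3.
Order-3 pole: residue = g''(a)/2; g''(1/4 - (1/12)*sqrt(185)) = -(711504/264661925)*sqrt(185), so the residue is -(355752/264661925)*sqrt(185).
The branch term is analytic at 1/4 + (1/12)*sqrt(185) and contributes nothing to the residue; only the rational part matters.
The factor v**2 - v/2 - 11/9 splits as (v - a)(v - a') with a = 1/4 + (1/12)*sqrt(185), a' = 1/4 - (1/12)*sqrt(185). At the order-3 pole a set g(v) = (v - a)^3*(rational part) = [8/19 - 21*v/22] / (v - a')^3.
Order-3 pole: residue = g''(a)/2; g''(1/4 + (1/12)*sqrt(185)) = (711504/264661925)*sqrt(185), so the residue is (355752/264661925)*sqrt(185).
List the singular points by increasing real part (a conjugate pair: the negative imaginary part first).

Radius of convergence at 0: 1/5.
At 1/4 - (1/12)*sqrt(185): a pole of order 3; residue -(355752/264661925)*sqrt(185).
At 1/5: an algebraic (square-root) branch point.
At 1/4 + (1/12)*sqrt(185): a pole of order 3; residue (355752/264661925)*sqrt(185).


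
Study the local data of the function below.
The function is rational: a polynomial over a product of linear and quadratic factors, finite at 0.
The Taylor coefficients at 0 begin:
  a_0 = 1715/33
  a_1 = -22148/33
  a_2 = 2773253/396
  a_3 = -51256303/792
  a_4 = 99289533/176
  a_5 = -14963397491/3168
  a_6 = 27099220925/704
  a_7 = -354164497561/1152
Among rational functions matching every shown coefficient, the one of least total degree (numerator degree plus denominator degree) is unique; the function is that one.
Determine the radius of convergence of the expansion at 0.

The radius of convergence is 1/7.


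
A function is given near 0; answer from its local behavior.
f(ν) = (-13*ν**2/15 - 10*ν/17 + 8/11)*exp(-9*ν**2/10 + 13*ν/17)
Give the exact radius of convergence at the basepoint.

The factor exp(-9*ν**2/10 + 13*ν/17) is entire and contributes no finite singular point.
The polynomial part has no poles.
No finite singular points: the Taylor series at 0 converges everywhere.

The radius of convergence is infinite.


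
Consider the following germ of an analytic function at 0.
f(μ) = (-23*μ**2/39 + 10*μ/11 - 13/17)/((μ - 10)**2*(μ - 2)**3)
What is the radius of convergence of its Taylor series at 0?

The radius of convergence is 2.

Denominator factor (μ - 2)^3: pole of order 3 at 2, modulus 2.
Denominator factor (μ - 10)^2: pole of order 2 at 10, modulus 10.
The radius of convergence is the smallest modulus among the singular points: 2.


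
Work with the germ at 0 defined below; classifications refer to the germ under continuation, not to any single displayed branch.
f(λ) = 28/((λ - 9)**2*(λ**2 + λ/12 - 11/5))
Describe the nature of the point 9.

The denominator factor λ - 9 vanishes at 9 and appears to the power 2; the numerator there equals 28, nonzero, and no other factor vanishes.
Hence a pole whose order is the multiplicity, 2.

The point is a pole of order 2.


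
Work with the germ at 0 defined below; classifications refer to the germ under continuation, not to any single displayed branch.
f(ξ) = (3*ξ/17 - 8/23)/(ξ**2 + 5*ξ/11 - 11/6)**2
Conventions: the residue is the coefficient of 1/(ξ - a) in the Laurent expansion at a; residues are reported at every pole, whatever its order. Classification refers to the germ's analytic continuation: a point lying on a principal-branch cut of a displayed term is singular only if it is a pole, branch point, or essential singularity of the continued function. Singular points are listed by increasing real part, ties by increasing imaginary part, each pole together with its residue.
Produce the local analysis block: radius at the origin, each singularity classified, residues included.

Denominator factor (ξ**2 + 5*ξ/11 - 11/6)^2: discriminant 2737/363, real irrational roots -5/22 + (1/66)*sqrt(8211) and -5/22 - (1/66)*sqrt(8211); poles of order 2, moduli -5/22 + (1/66)*sqrt(8211) and 5/22 + (1/66)*sqrt(8211).
The radius of convergence is the smallest modulus among the singular points: -5/22 + (1/66)*sqrt(8211).
The factor ξ**2 + 5*ξ/11 - 11/6 splits as (ξ - a)(ξ - a') with a = -5/22 - (1/66)*sqrt(8211), a' = -5/22 + (1/66)*sqrt(8211). At the order-2 pole a set g(ξ) = (ξ - a)^2*f(ξ) = [3*ξ/17 - 8/23] / (ξ - a')^2.
Order-2 pole: residue = g'(a); g'(-5/22 - (1/66)*sqrt(8211)) = -(1211331/2929047079)*sqrt(8211), so the residue is -(1211331/2929047079)*sqrt(8211).
The factor ξ**2 + 5*ξ/11 - 11/6 splits as (ξ - a)(ξ - a') with a = -5/22 + (1/66)*sqrt(8211), a' = -5/22 - (1/66)*sqrt(8211). At the order-2 pole a set g(ξ) = (ξ - a)^2*f(ξ) = [3*ξ/17 - 8/23] / (ξ - a')^2.
Order-2 pole: residue = g'(a); g'(-5/22 + (1/66)*sqrt(8211)) = (1211331/2929047079)*sqrt(8211), so the residue is (1211331/2929047079)*sqrt(8211).
List the singular points by increasing real part (a conjugate pair: the negative imaginary part first).

Radius of convergence at 0: -5/22 + (1/66)*sqrt(8211).
At -5/22 - (1/66)*sqrt(8211): a pole of order 2; residue -(1211331/2929047079)*sqrt(8211).
At -5/22 + (1/66)*sqrt(8211): a pole of order 2; residue (1211331/2929047079)*sqrt(8211).


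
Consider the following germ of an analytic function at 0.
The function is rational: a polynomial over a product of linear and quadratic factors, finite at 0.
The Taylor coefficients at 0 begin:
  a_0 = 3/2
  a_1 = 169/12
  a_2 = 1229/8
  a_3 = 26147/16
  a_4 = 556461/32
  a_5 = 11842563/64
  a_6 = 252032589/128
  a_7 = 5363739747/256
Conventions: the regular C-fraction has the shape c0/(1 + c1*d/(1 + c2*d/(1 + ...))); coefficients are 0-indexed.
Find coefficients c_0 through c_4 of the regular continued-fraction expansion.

The regular C-fraction coefficients are [3/2, -169/18, -2311/1521, 759240/390559, -3549/2311].

Taylor coefficients (read off): a_0 = 3/2, a_1 = 169/12, a_2 = 1229/8, a_3 = 26147/16, a_4 = 556461/32.
c0 = a_0 = 3/2. Peel one level at a time: if S = 1 + c*d/S' with S'(0) = 1, then c is the d-coefficient of S and S' = c*d/(S - 1).
S_1 = c0/f = 1 + (-169/18)*d + (-2311/162)*d^2 + ...; c1 = -169/18.
S_2 = c1*d/(S_1 - 1) = 1 + (-2311/1521)*d + (84360/28561)*d^2 + ...; c2 = -2311/1521.
S_3 = c2*d/(S_2 - 1) = 1 + (759240/390559)*d + (15944040/5340721)*d^2 + ...; c3 = 759240/390559.
S_4 = c3*d/(S_3 - 1) = 1 + (-3549/2311)*d + ...; c4 = -3549/2311.


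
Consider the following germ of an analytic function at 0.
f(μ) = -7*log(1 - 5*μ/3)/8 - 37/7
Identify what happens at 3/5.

The term (-7/8)*log(1 - μ/(3/5)) has argument 1 - 3/5/(3/5) = 0 at 3/5: a logarithmic (infinitely-sheeted) branch point; the remaining terms are analytic or single-valued there.

The point is a logarithmic branch point.


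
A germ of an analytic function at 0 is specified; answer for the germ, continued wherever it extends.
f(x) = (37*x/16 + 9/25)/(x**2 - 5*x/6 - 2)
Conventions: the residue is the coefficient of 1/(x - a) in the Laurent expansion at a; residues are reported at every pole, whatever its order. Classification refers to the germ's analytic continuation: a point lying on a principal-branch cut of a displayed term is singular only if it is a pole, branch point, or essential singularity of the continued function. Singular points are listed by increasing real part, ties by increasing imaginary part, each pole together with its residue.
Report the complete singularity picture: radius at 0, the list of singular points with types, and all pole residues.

Radius of convergence at 0: -5/12 + (1/12)*sqrt(313).
At 5/12 - (1/12)*sqrt(313): a pole of order 1; residue 37/32 - (6353/250400)*sqrt(313).
At 5/12 + (1/12)*sqrt(313): a pole of order 1; residue 37/32 + (6353/250400)*sqrt(313).

Denominator factor (x**2 - 5*x/6 - 2): discriminant 313/36, real irrational roots 5/12 + (1/12)*sqrt(313) and 5/12 - (1/12)*sqrt(313); poles of order 1, moduli 5/12 + (1/12)*sqrt(313) and -5/12 + (1/12)*sqrt(313).
The radius of convergence is the smallest modulus among the singular points: -5/12 + (1/12)*sqrt(313).
The factor x**2 - 5*x/6 - 2 splits as (x - a)(x - a') with a = 5/12 - (1/12)*sqrt(313), a' = 5/12 + (1/12)*sqrt(313). At the order-1 pole a set g(x) = (x - a)*f(x) = [37*x/16 + 9/25] / (x - a').
Simple pole: residue = g(a) at a = 5/12 - (1/12)*sqrt(313), which is 37/32 - (6353/250400)*sqrt(313).
The factor x**2 - 5*x/6 - 2 splits as (x - a)(x - a') with a = 5/12 + (1/12)*sqrt(313), a' = 5/12 - (1/12)*sqrt(313). At the order-1 pole a set g(x) = (x - a)*f(x) = [37*x/16 + 9/25] / (x - a').
Simple pole: residue = g(a) at a = 5/12 + (1/12)*sqrt(313), which is 37/32 + (6353/250400)*sqrt(313).
List the singular points by increasing real part (a conjugate pair: the negative imaginary part first).


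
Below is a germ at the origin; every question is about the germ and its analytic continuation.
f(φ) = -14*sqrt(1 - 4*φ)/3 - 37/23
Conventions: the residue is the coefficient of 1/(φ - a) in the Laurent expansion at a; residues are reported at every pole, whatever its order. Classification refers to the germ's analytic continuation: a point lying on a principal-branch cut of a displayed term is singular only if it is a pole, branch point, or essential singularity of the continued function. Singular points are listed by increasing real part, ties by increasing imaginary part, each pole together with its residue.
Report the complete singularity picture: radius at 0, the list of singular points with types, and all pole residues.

Radius of convergence at 0: 1/4.
At 1/4: an algebraic (square-root) branch point.

Branch term (-14/3)*sqrt(1 - φ/(1/4)): its argument vanishes at φ = 1/4, a square-root branch point, modulus 1/4.
The radius of convergence is the smallest modulus among the singular points: 1/4.


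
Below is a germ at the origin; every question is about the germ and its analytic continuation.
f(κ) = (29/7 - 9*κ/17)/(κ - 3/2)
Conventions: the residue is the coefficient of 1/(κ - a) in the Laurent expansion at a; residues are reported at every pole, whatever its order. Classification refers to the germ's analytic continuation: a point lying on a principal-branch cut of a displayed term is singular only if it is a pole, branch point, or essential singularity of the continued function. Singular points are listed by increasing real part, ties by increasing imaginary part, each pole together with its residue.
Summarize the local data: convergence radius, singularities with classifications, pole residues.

Denominator factor (κ - 3/2): pole of order 1 at 3/2, modulus 3/2.
The radius of convergence is the smallest modulus among the singular points: 3/2.
At the order-1 pole 3/2 set g(κ) = (κ - (3/2))*f(κ) = 29/7 - 9*κ/17.
Simple pole: residue = g(a) at a = 3/2, which is 797/238.

Radius of convergence at 0: 3/2.
At 3/2: a pole of order 1; residue 797/238.


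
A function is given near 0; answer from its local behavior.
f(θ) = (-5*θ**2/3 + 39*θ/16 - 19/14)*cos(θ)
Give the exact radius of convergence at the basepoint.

The factor cos(θ) is entire and contributes no finite singular point.
The polynomial part has no poles.
No finite singular points: the Taylor series at 0 converges everywhere.

The radius of convergence is infinite.


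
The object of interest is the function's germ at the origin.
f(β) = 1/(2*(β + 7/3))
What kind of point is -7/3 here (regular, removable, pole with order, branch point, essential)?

The point is a pole of order 1.

The denominator factor β + 7/3 vanishes at -7/3 and appears to the power 1; the numerator there equals 1/2, nonzero, and no other factor vanishes.
Hence a pole whose order is the multiplicity, 1.


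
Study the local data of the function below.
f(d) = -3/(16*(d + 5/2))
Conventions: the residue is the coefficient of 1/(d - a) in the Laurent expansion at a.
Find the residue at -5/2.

At the order-1 pole -5/2 set g(d) = (d - (-5/2))*f(d) = -3/16.
Simple pole: residue = g(a) at a = -5/2, which is -3/16.

The residue is -3/16.


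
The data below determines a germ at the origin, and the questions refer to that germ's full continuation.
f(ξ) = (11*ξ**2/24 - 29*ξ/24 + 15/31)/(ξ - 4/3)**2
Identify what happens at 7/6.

Denominator factors: ξ - 4/3 = -1/6 at ξ = 7/6 — none vanishes.
So the germ continues analytically to 7/6.

The point is a regular point.


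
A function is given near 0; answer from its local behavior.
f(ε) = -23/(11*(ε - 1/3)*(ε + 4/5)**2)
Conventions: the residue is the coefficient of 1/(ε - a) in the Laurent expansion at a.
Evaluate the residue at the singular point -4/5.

At the order-2 pole -4/5 set g(ε) = (ε - (-4/5))^2*f(ε) = -23/(11*(ε - 1/3)).
Order-2 pole: residue = g'(a); g'(-4/5) = 5175/3179, so the residue is 5175/3179.

The residue is 5175/3179.


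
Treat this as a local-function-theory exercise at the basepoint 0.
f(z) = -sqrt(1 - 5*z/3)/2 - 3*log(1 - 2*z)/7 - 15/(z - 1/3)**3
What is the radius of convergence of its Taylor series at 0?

The radius of convergence is 1/3.

Denominator factor (z - 1/3)^3: pole of order 3 at 1/3, modulus 1/3.
Branch term (-3/7)*log(1 - z/(1/2)): its argument vanishes at z = 1/2, a logarithmic branch point, modulus 1/2.
Branch term (-1/2)*sqrt(1 - z/(3/5)): its argument vanishes at z = 3/5, a square-root branch point, modulus 3/5.
The radius of convergence is the smallest modulus among the singular points: 1/3.


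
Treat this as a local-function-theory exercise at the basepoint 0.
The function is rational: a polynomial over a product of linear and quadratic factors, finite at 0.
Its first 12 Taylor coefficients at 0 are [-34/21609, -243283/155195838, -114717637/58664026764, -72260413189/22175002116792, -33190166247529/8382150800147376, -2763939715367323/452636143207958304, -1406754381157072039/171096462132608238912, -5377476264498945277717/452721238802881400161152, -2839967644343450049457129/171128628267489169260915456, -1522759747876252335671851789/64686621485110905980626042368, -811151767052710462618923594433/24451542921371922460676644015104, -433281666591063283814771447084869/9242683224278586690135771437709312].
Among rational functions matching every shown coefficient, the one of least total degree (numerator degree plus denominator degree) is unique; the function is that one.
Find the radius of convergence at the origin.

No rational of total degree below 10 reproduces all 12 coefficients; solving the [2/8] Pade equations on them gives f(j) = (13*j**2/19 - 15*j/38 - 34/35)/((j**2 - j - 7)**3*(j**2 + 11*j/6 - 9/5)), whose expansion matches every shown term.
Denominator factor (j**2 + 11*j/6 - 9/5): discriminant 1901/180, real irrational roots -11/12 + (1/60)*sqrt(9505) and -11/12 - (1/60)*sqrt(9505); poles of order 1, moduli -11/12 + (1/60)*sqrt(9505) and 11/12 + (1/60)*sqrt(9505).
Denominator factor (j**2 - j - 7)^3: discriminant 29, real irrational roots 1/2 + (1/2)*sqrt(29) and 1/2 - (1/2)*sqrt(29); poles of order 3, moduli 1/2 + (1/2)*sqrt(29) and -1/2 + (1/2)*sqrt(29).
The radius of convergence is the smallest modulus among the singular points: -11/12 + (1/60)*sqrt(9505).

The radius of convergence is -11/12 + (1/60)*sqrt(9505).


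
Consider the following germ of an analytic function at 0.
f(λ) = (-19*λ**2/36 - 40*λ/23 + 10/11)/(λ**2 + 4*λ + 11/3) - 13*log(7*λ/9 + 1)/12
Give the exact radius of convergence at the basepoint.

Denominator factor (λ**2 + 4*λ + 11/3): discriminant 4/3, real irrational roots -2 + (1/3)*sqrt(3) and -2 - (1/3)*sqrt(3); poles of order 1, moduli 2 - (1/3)*sqrt(3) and 2 + (1/3)*sqrt(3).
Branch term (-13/12)*log(1 - λ/(-9/7)): its argument vanishes at λ = -9/7, a logarithmic branch point, modulus 9/7.
The radius of convergence is the smallest modulus among the singular points: 9/7.

The radius of convergence is 9/7.


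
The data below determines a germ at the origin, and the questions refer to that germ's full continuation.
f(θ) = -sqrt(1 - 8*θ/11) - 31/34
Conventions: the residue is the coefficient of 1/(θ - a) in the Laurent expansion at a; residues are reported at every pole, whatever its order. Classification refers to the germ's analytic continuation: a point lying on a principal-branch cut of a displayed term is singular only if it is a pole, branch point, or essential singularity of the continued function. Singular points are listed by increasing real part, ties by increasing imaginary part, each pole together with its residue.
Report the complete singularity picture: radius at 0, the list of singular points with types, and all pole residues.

Branch term (-1)*sqrt(1 - θ/(11/8)): its argument vanishes at θ = 11/8, a square-root branch point, modulus 11/8.
The radius of convergence is the smallest modulus among the singular points: 11/8.

Radius of convergence at 0: 11/8.
At 11/8: an algebraic (square-root) branch point.


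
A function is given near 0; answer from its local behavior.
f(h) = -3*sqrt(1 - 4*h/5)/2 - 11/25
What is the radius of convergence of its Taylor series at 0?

The radius of convergence is 5/4.

Branch term (-3/2)*sqrt(1 - h/(5/4)): its argument vanishes at h = 5/4, a square-root branch point, modulus 5/4.
The radius of convergence is the smallest modulus among the singular points: 5/4.


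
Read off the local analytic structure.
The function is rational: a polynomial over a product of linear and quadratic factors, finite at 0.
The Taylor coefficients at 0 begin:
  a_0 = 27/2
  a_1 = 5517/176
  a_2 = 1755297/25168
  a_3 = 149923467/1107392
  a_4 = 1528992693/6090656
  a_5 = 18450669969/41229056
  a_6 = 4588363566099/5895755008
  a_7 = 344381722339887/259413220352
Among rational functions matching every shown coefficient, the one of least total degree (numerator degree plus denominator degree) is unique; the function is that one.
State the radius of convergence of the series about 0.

The radius of convergence is 2/3.

No rational of total degree below 5 reproduces all 8 coefficients; solving the [2/3] Pade equations on them gives f(φ) = (23*φ**2/26 - 35*φ/24 + 11)/((φ - 2/3)**2*(φ + 11/6)), whose expansion matches every shown term.
Denominator factor (φ + 11/6): pole of order 1 at -11/6, modulus 11/6.
Denominator factor (φ - 2/3)^2: pole of order 2 at 2/3, modulus 2/3.
The radius of convergence is the smallest modulus among the singular points: 2/3.


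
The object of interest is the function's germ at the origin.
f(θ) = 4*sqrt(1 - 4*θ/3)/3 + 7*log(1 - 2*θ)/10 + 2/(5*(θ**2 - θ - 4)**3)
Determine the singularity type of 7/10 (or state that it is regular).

Denominator factors: θ**2 - θ - 4 = -421/100 at θ = 7/10 — none vanishes.
Branch term log(1 - θ/(1/2)): argument at 7/10 is -2/5, nonzero, so 7/10 is not its branch point (a point on a principal cut is still regular for the continued germ).
Branch term sqrt(1 - θ/(3/4)): argument at 7/10 is 1/15, nonzero, so 7/10 is not its branch point (a point on a principal cut is still regular for the continued germ).
So the germ continues analytically to 7/10.

The point is a regular point.


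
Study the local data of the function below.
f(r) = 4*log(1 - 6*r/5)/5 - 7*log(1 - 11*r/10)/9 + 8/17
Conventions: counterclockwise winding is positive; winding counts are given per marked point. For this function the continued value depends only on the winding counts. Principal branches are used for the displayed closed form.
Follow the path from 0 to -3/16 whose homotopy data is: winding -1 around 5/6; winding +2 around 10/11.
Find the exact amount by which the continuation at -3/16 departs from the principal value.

Continued minus principal equals -(212/45)*pi*i.

The rational part is single-valued and drops out of the difference; each branch term changes only by its own monodromy.
(-7/9)*log(1 - r/(10/11)): each positive loop around 10/11 adds 2*pi*i to the log, so winding +2 contributes (-7/9)*(2)*2*pi*i = -(28/9)*pi*i.
(4/5)*log(1 - r/(5/6)): each positive loop around 5/6 adds 2*pi*i to the log, so winding -1 contributes (4/5)*(-1)*2*pi*i = -(8/5)*pi*i.
Summing the contributions at r = -3/16 gives -(212/45)*pi*i.


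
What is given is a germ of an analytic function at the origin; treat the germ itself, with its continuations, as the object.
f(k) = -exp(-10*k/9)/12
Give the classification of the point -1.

There is no denominator, hence no pole anywhere.
The factor exp(-10*k/9) is entire.
So the germ continues analytically to -1.

The point is a regular point.


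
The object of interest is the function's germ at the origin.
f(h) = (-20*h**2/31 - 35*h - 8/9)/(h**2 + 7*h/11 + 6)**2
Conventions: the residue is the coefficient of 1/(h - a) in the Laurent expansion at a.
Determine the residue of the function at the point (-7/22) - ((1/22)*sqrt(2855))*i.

The factor h**2 + 7*h/11 + 6 splits as (h - a)(h - a') with a = (-7/22) - ((1/22)*sqrt(2855))*i, a' = (-7/22) + ((1/22)*sqrt(2855))*i. At the order-2 pole a set g(h) = (h - a)^2*f(h) = [-20*h**2/31 - 35*h - 8/9] / (h - a')^2.
Order-2 pole: residue = g'(a); g'((-7/22) - ((1/22)*sqrt(2855))*i) = ((4735819/2274135975)*sqrt(2855))*i, so the residue is ((4735819/2274135975)*sqrt(2855))*i.

The residue is ((4735819/2274135975)*sqrt(2855))*i.


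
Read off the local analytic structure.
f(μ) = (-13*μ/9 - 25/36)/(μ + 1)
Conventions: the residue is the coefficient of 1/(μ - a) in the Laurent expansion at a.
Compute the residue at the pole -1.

At the order-1 pole -1 set g(μ) = (μ - (-1))*f(μ) = -13*μ/9 - 25/36.
Simple pole: residue = g(a) at a = -1, which is 3/4.

The residue is 3/4.


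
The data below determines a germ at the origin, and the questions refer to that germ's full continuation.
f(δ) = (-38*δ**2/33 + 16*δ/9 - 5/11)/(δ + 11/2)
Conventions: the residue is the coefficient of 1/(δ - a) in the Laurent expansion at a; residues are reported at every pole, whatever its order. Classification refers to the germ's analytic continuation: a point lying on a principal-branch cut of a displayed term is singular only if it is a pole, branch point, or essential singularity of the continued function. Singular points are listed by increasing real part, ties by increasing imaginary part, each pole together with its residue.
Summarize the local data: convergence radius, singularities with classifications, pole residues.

Denominator factor (δ + 11/2): pole of order 1 at -11/2, modulus 11/2.
The radius of convergence is the smallest modulus among the singular points: 11/2.
At the order-1 pole -11/2 set g(δ) = (δ - (-11/2))*f(δ) = -38*δ**2/33 + 16*δ/9 - 5/11.
Simple pole: residue = g(a) at a = -11/2, which is -8923/198.

Radius of convergence at 0: 11/2.
At -11/2: a pole of order 1; residue -8923/198.


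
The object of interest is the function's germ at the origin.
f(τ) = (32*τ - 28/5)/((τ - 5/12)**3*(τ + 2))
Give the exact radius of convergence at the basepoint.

The radius of convergence is 5/12.

Denominator factor (τ - 5/12)^3: pole of order 3 at 5/12, modulus 5/12.
Denominator factor (τ + 2): pole of order 1 at -2, modulus 2.
The radius of convergence is the smallest modulus among the singular points: 5/12.


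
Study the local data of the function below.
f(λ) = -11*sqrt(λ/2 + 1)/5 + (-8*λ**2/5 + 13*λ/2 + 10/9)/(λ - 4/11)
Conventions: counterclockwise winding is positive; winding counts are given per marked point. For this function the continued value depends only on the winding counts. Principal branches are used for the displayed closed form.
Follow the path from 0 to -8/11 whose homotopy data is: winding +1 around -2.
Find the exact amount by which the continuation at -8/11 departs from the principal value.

Continued minus principal equals (2/5)*sqrt(77).

The rational part is single-valued and drops out of the difference; each branch term changes only by its own monodromy.
(-11/5)*sqrt(1 - λ/(-2)): winding +1 is odd, the square root flips sign, contributing -2*(-11/5)*sqrt(1 - (-8/11)/(-2)) = -2*(-11/5)*sqrt(7/11) = (2/5)*sqrt(77).
Summing the contributions at λ = -8/11 gives (2/5)*sqrt(77).


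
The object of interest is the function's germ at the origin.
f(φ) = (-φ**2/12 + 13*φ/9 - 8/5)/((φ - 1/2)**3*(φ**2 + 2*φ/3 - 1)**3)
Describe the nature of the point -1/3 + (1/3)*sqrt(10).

The denominator factor φ**2 + 2*φ/3 - 1 vanishes at -1/3 + (1/3)*sqrt(10) and appears to the power 3; the numerator there equals -131/60 + (1/2)*sqrt(10), nonzero, and no other factor vanishes.
Hence a pole whose order is the multiplicity, 3.

The point is a pole of order 3.


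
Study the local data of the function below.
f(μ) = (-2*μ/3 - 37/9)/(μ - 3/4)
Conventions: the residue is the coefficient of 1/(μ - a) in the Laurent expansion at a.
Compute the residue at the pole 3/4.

At the order-1 pole 3/4 set g(μ) = (μ - (3/4))*f(μ) = -2*μ/3 - 37/9.
Simple pole: residue = g(a) at a = 3/4, which is -83/18.

The residue is -83/18.


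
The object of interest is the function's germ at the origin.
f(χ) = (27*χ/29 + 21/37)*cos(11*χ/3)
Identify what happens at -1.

There is no denominator, hence no pole anywhere.
The factor cos(11*χ/3) is entire.
So the germ continues analytically to -1.

The point is a regular point.


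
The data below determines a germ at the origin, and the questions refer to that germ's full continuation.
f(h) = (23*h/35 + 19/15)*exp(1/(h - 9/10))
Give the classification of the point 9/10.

The exponent 1/(h - (9/10)) has a pole at 9/10, so exp(1/(h - (9/10))) takes every nonzero value near it: an essential singularity (not a pole of any order).

The point is an essential singularity.


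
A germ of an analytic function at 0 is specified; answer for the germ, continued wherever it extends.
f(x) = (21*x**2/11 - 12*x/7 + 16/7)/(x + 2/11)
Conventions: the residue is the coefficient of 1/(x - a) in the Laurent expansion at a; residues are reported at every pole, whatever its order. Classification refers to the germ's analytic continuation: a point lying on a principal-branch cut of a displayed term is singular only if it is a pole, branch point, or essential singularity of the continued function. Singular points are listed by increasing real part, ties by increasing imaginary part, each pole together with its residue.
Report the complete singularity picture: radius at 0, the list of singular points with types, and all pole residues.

Radius of convergence at 0: 2/11.
At -2/11: a pole of order 1; residue 24788/9317.

Denominator factor (x + 2/11): pole of order 1 at -2/11, modulus 2/11.
The radius of convergence is the smallest modulus among the singular points: 2/11.
At the order-1 pole -2/11 set g(x) = (x - (-2/11))*f(x) = 21*x**2/11 - 12*x/7 + 16/7.
Simple pole: residue = g(a) at a = -2/11, which is 24788/9317.


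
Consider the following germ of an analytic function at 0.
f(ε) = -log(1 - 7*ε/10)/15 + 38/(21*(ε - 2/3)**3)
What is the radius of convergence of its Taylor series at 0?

Denominator factor (ε - 2/3)^3: pole of order 3 at 2/3, modulus 2/3.
Branch term (-1/15)*log(1 - ε/(10/7)): its argument vanishes at ε = 10/7, a logarithmic branch point, modulus 10/7.
The radius of convergence is the smallest modulus among the singular points: 2/3.

The radius of convergence is 2/3.


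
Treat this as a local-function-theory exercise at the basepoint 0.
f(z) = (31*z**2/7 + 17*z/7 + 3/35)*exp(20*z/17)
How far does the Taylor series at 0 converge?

The factor exp(20*z/17) is entire and contributes no finite singular point.
The polynomial part has no poles.
No finite singular points: the Taylor series at 0 converges everywhere.

The radius of convergence is infinite.


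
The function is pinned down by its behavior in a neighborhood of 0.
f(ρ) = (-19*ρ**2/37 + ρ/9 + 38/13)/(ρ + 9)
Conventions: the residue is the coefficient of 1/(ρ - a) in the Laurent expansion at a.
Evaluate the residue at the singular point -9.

The residue is -19082/481.

At the order-1 pole -9 set g(ρ) = (ρ - (-9))*f(ρ) = -19*ρ**2/37 + ρ/9 + 38/13.
Simple pole: residue = g(a) at a = -9, which is -19082/481.


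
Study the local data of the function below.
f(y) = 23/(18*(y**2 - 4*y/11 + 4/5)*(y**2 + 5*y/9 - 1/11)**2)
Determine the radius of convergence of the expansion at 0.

The radius of convergence is -5/18 + (1/198)*sqrt(6589).

Denominator factor (y**2 + 5*y/9 - 1/11)^2: discriminant 599/891, real irrational roots -5/18 + (1/198)*sqrt(6589) and -5/18 - (1/198)*sqrt(6589); poles of order 2, moduli -5/18 + (1/198)*sqrt(6589) and 5/18 + (1/198)*sqrt(6589).
Denominator factor (y**2 - 4*y/11 + 4/5): discriminant -1856/605, complex-conjugate roots (2/11) + ((4/55)*sqrt(145))*i and (2/11) - ((4/55)*sqrt(145))*i; poles of order 1, moduli (2/5)*sqrt(5) and (2/5)*sqrt(5).
The radius of convergence is the smallest modulus among the singular points: -5/18 + (1/198)*sqrt(6589).


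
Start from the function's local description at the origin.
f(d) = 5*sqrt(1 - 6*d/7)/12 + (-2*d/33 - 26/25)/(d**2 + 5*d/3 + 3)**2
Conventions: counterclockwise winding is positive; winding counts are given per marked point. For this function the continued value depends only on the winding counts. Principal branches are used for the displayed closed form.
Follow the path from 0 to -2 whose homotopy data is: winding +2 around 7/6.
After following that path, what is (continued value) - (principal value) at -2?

Continued minus principal equals 0.

The rational part is single-valued and drops out of the difference; each branch term changes only by its own monodromy.
(5/12)*sqrt(1 - d/(7/6)): winding +2 is even, the square root returns to the same sheet, contribution 0.
Summing the contributions at d = -2 gives 0.


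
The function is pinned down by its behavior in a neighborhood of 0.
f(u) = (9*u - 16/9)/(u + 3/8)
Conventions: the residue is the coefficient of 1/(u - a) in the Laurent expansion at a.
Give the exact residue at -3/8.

At the order-1 pole -3/8 set g(u) = (u - (-3/8))*f(u) = 9*u - 16/9.
Simple pole: residue = g(a) at a = -3/8, which is -371/72.

The residue is -371/72.


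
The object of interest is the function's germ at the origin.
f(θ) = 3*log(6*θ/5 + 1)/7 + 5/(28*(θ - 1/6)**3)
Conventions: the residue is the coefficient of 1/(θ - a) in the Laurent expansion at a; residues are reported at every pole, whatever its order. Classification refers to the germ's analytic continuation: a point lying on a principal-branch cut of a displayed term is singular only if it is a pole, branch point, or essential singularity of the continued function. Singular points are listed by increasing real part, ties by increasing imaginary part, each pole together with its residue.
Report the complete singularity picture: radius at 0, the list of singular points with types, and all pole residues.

Radius of convergence at 0: 1/6.
At -5/6: a logarithmic branch point.
At 1/6: a pole of order 3; residue 0.

Denominator factor (θ - 1/6)^3: pole of order 3 at 1/6, modulus 1/6.
Branch term (3/7)*log(1 - θ/(-5/6)): its argument vanishes at θ = -5/6, a logarithmic branch point, modulus 5/6.
The radius of convergence is the smallest modulus among the singular points: 1/6.
The branch term is analytic at 1/6 and contributes nothing to the residue; only the rational part matters.
At the order-3 pole 1/6 set g(θ) = (θ - (1/6))^3*(rational part) = 5/28.
Order-3 pole: residue = g''(a)/2; g''(1/6) = 0, so the residue is 0.
List the singular points by increasing real part (a conjugate pair: the negative imaginary part first).


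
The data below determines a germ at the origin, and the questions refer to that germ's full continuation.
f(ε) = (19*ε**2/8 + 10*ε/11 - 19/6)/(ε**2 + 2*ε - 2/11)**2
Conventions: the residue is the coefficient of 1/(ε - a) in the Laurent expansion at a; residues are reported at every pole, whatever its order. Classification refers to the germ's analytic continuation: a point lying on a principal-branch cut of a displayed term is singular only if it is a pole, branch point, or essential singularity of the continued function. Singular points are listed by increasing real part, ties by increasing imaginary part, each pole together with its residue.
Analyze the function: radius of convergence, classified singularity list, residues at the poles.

Denominator factor (ε**2 + 2*ε - 2/11)^2: discriminant 52/11, real irrational roots -1 + (1/11)*sqrt(143) and -1 - (1/11)*sqrt(143); poles of order 2, moduli -1 + (1/11)*sqrt(143) and 1 + (1/11)*sqrt(143).
The radius of convergence is the smallest modulus among the singular points: -1 + (1/11)*sqrt(143).
The factor ε**2 + 2*ε - 2/11 splits as (ε - a)(ε - a') with a = -1 - (1/11)*sqrt(143), a' = -1 + (1/11)*sqrt(143). At the order-2 pole a set g(ε) = (ε - a)^2*f(ε) = [19*ε**2/8 + 10*ε/11 - 19/6] / (ε - a')^2.
Order-2 pole: residue = g'(a); g'(-1 - (1/11)*sqrt(143)) = -(595/8112)*sqrt(143), so the residue is -(595/8112)*sqrt(143).
The factor ε**2 + 2*ε - 2/11 splits as (ε - a)(ε - a') with a = -1 + (1/11)*sqrt(143), a' = -1 - (1/11)*sqrt(143). At the order-2 pole a set g(ε) = (ε - a)^2*f(ε) = [19*ε**2/8 + 10*ε/11 - 19/6] / (ε - a')^2.
Order-2 pole: residue = g'(a); g'(-1 + (1/11)*sqrt(143)) = (595/8112)*sqrt(143), so the residue is (595/8112)*sqrt(143).
List the singular points by increasing real part (a conjugate pair: the negative imaginary part first).

Radius of convergence at 0: -1 + (1/11)*sqrt(143).
At -1 - (1/11)*sqrt(143): a pole of order 2; residue -(595/8112)*sqrt(143).
At -1 + (1/11)*sqrt(143): a pole of order 2; residue (595/8112)*sqrt(143).


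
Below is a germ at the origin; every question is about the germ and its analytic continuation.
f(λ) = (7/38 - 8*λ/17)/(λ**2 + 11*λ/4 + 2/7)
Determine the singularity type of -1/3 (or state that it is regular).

The point is a regular point.

Denominator factors: λ**2 + 11*λ/4 + 2/7 = -131/252 at λ = -1/3 — none vanishes.
So the germ continues analytically to -1/3.
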